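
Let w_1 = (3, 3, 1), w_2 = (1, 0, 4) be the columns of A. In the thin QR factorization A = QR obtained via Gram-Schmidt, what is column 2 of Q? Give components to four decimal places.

w_1 = (3, 3, 1); ‖w_1‖ = 4.3589, so e_1 = (0.6882, 0.6882, 0.2294).
e_1·w_2 = 0.6882·1 + 0.6882·0 + 0.2294·4 = 1.6059.
u_2 = w_2 − 1.6059·e_1 = (-0.1053, -1.1053, 3.6316).
‖u_2‖ = 3.7975, so e_2 = (-0.0277, -0.2910, 0.9563).

e_2 = (-0.0277, -0.2910, 0.9563)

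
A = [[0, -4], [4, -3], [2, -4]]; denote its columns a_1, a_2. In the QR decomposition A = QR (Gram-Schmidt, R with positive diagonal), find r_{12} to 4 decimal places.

r_{12} = -4.4721

a_1 = (0, 4, 2); ‖a_1‖ = 4.4721, so q_1 = (0.0000, 0.8944, 0.4472).
r_{12} = q_1·a_2 = -4.4721.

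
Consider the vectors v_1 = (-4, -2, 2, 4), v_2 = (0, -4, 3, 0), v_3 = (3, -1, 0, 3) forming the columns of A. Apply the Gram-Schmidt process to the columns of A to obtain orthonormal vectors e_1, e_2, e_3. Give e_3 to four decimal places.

e_3 = (0.6932, -0.0836, -0.1115, 0.7071)

v_1 = (-4, -2, 2, 4); ‖v_1‖ = 6.3246, so e_1 = (-0.6325, -0.3162, 0.3162, 0.6325).
e_1·v_2 = (-0.6325)·0 + (-0.3162)·(-4) + 0.3162·3 + 0.6325·0 = 2.2136.
u_2 = v_2 − 2.2136·e_1 = (1.4000, -3.3000, 2.3000, -1.4000).
‖u_2‖ = 4.4833, so e_2 = (0.3123, -0.7361, 0.5130, -0.3123).
e_1·v_3 = (-0.6325)·3 + (-0.3162)·(-1) + 0.3162·0 + 0.6325·3 = 0.3162; e_2·v_3 = 0.3123·3 + (-0.7361)·(-1) + 0.5130·0 + (-0.3123)·3 = 0.7361.
u_3 = v_3 − 0.3162·e_1 − 0.7361·e_2 = (2.9701, -0.3582, -0.4776, 3.0299).
‖u_3‖ = 4.2846, so e_3 = (0.6932, -0.0836, -0.1115, 0.7071).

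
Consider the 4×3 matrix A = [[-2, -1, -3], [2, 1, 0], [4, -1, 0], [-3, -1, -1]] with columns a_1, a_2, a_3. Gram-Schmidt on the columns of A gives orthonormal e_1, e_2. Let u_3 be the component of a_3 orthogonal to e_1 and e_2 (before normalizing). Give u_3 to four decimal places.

u_3 = (-1.7561, -1.2439, 0.0732, 0.4390)

e_1 = a_1/‖a_1‖ = (-2, 2, 4, -3)/5.7446 = (-0.3482, 0.3482, 0.6963, -0.5222).
r_{12} = e_1·a_2 = 0.5222.
u_2 = a_2 − 0.5222·e_1 = (-0.8182, 0.8182, -1.3636, -0.7273).
‖u_2‖ = 1.9306, so e_2 = (-0.4238, 0.4238, -0.7063, -0.3767).
r_{13} = e_1·a_3 = 1.5667; r_{23} = e_2·a_3 = 1.6481.
u_3 = a_3 − 1.5667·e_1 − 1.6481·e_2 = (-1.7561, -1.2439, 0.0732, 0.4390).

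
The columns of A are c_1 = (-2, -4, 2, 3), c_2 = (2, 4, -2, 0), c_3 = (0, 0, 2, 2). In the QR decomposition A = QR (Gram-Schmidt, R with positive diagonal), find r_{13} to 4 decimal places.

c_1 = (-2, -4, 2, 3); ‖c_1‖ = 5.7446, so e_1 = (-0.3482, -0.6963, 0.3482, 0.5222).
r_{13} = e_1·c_3 = 1.7408.

r_{13} = 1.7408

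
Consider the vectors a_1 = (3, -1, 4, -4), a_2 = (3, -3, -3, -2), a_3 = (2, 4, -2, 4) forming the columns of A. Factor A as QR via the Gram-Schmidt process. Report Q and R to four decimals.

Q = [[0.4629, 0.4473, 0.7345], [-0.1543, -0.5175, 0.5885], [0.6172, -0.6929, -0.0739], [-0.6172, -0.2280, 0.3298]], R = [[6.4807, 1.2344, -3.3947], [0.0000, 5.4292, -0.7017], [0.0000, 0.0000, 5.2900]]

a_1 = (3, -1, 4, -4); ‖a_1‖ = 6.4807, so e_1 = (0.4629, -0.1543, 0.6172, -0.6172).
e_1·a_2 = 0.4629·3 + (-0.1543)·(-3) + 0.6172·(-3) + (-0.6172)·(-2) = 1.2344.
u_2 = a_2 − 1.2344·e_1 = (2.4286, -2.8095, -3.7619, -1.2381).
‖u_2‖ = 5.4292, so e_2 = (0.4473, -0.5175, -0.6929, -0.2280).
e_1·a_3 = 0.4629·2 + (-0.1543)·4 + 0.6172·(-2) + (-0.6172)·4 = -3.3947; e_2·a_3 = 0.4473·2 + (-0.5175)·4 + (-0.6929)·(-2) + (-0.2280)·4 = -0.7017.
u_3 = a_3 + 3.3947·e_1 + 0.7017·e_2 = (3.8853, 3.1131, -0.3910, 1.7447).
‖u_3‖ = 5.2900, so e_3 = (0.7345, 0.5885, -0.0739, 0.3298).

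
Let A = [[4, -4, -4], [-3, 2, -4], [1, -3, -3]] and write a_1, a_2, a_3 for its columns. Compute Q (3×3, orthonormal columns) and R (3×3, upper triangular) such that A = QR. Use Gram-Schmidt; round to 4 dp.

Q = [[0.7845, -0.0691, -0.6163], [-0.5883, -0.3971, -0.7044], [0.1961, -0.9152, 0.3522]], R = [[5.0990, -4.9029, -1.3728], [0.0000, 2.2275, 4.6103], [0.0000, 0.0000, 4.2262]]

e_1 = a_1/‖a_1‖ = (4, -3, 1)/5.0990 = (0.7845, -0.5883, 0.1961).
r_{12} = e_1·a_2 = -4.9029.
u_2 = a_2 + 4.9029·e_1 = (-0.1538, -0.8846, -2.0385).
‖u_2‖ = 2.2275, so e_2 = (-0.0691, -0.3971, -0.9152).
r_{13} = e_1·a_3 = -1.3728; r_{23} = e_2·a_3 = 4.6103.
u_3 = a_3 + 1.3728·e_1 − 4.6103·e_2 = (-2.6047, -2.9767, 1.4884).
‖u_3‖ = 4.2262, so e_3 = (-0.6163, -0.7044, 0.3522).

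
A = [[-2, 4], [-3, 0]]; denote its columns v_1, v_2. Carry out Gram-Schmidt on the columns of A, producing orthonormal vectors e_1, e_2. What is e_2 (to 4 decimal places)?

e_1 = v_1/‖v_1‖ = (-2, -3)/3.6056 = (-0.5547, -0.8321).
r_{12} = e_1·v_2 = -2.2188.
u_2 = v_2 + 2.2188·e_1 = (2.7692, -1.8462).
‖u_2‖ = 3.3282, so e_2 = (0.8321, -0.5547).

e_2 = (0.8321, -0.5547)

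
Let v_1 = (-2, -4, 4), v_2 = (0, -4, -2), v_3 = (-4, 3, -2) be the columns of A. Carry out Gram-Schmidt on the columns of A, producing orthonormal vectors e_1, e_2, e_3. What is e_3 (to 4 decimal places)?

e_3 = (-0.9370, 0.1562, -0.3123)

v_1 = (-2, -4, 4); ‖v_1‖ = 6.0000, so e_1 = (-0.3333, -0.6667, 0.6667).
e_1·v_2 = (-0.3333)·0 + (-0.6667)·(-4) + 0.6667·(-2) = 1.3333.
u_2 = v_2 − 1.3333·e_1 = (0.4444, -3.1111, -2.8889).
‖u_2‖ = 4.2687, so e_2 = (0.1041, -0.7288, -0.6768).
e_1·v_3 = (-0.3333)·(-4) + (-0.6667)·3 + 0.6667·(-2) = -2.0000; e_2·v_3 = 0.1041·(-4) + (-0.7288)·3 + (-0.6768)·(-2) = -1.2494.
u_3 = v_3 + 2.0000·e_1 + 1.2494·e_2 = (-4.5366, 0.7561, -1.5122).
‖u_3‖ = 4.8414, so e_3 = (-0.9370, 0.1562, -0.3123).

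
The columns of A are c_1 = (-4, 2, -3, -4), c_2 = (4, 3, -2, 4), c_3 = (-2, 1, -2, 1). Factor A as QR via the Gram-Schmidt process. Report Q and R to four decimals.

q_1 = c_1/‖c_1‖ = (-4, 2, -3, -4)/6.7082 = (-0.5963, 0.2981, -0.4472, -0.5963).
r_{12} = q_1·c_2 = -2.9814.
u_2 = c_2 + 2.9814·q_1 = (2.2222, 3.8889, -3.3333, 2.2222).
‖u_2‖ = 6.0093, so q_2 = (0.3698, 0.6472, -0.5547, 0.3698).
r_{13} = q_1·c_3 = 1.7889; r_{23} = q_2·c_3 = 1.3868.
u_3 = c_3 − 1.7889·q_1 − 1.3868·q_2 = (-1.4462, -0.4308, -0.4308, 1.5538).
‖u_3‖ = 2.2084, so q_3 = (-0.6548, -0.1951, -0.1951, 0.7036).

Q = [[-0.5963, 0.3698, -0.6548], [0.2981, 0.6472, -0.1951], [-0.4472, -0.5547, -0.1951], [-0.5963, 0.3698, 0.7036]], R = [[6.7082, -2.9814, 1.7889], [0.0000, 6.0093, 1.3868], [0.0000, 0.0000, 2.2084]]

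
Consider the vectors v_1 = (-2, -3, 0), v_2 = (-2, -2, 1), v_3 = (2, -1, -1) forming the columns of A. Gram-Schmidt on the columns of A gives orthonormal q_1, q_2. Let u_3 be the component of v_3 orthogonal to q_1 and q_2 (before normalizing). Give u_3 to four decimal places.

q_1 = v_1/‖v_1‖ = (-2, -3, 0)/3.6056 = (-0.5547, -0.8321, 0.0000).
r_{12} = q_1·v_2 = 2.7735.
u_2 = v_2 − 2.7735·q_1 = (-0.4615, 0.3077, 1.0000).
‖u_2‖ = 1.1435, so q_2 = (-0.4036, 0.2691, 0.8745).
r_{13} = q_1·v_3 = -0.2774; r_{23} = q_2·v_3 = -1.9508.
u_3 = v_3 + 0.2774·q_1 + 1.9508·q_2 = (1.0588, -0.7059, 0.7059).

u_3 = (1.0588, -0.7059, 0.7059)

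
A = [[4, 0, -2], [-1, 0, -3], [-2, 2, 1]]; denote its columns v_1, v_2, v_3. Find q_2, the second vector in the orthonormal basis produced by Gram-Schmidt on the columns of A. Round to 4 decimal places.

q_2 = (0.4234, -0.1059, 0.8997)

q_1 = v_1/‖v_1‖ = (4, -1, -2)/4.5826 = (0.8729, -0.2182, -0.4364).
r_{12} = q_1·v_2 = -0.8729.
u_2 = v_2 + 0.8729·q_1 = (0.7619, -0.1905, 1.6190).
‖u_2‖ = 1.7995, so q_2 = (0.4234, -0.1059, 0.8997).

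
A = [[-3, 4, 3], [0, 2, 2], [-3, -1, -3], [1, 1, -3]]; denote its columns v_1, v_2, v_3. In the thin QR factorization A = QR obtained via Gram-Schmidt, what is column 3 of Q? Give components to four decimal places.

v_1 = (-3, 0, -3, 1); ‖v_1‖ = 4.3589, so e_1 = (-0.6882, 0.0000, -0.6882, 0.2294).
e_1·v_2 = (-0.6882)·4 + 0.0000·2 + (-0.6882)·(-1) + 0.2294·1 = -1.8353.
u_2 = v_2 + 1.8353·e_1 = (2.7368, 2.0000, -2.2632, 1.4211).
‖u_2‖ = 4.3164, so e_2 = (0.6341, 0.4633, -0.5243, 0.3292).
e_1·v_3 = (-0.6882)·3 + 0.0000·2 + (-0.6882)·(-3) + 0.2294·(-3) = -0.6882; e_2·v_3 = 0.6341·3 + 0.4633·2 + (-0.5243)·(-3) + 0.3292·(-3) = 3.4141.
u_3 = v_3 + 0.6882·e_1 − 3.4141·e_2 = (0.3616, 0.4181, -1.6836, -3.9661).
‖u_3‖ = 4.3440, so e_3 = (0.0832, 0.0962, -0.3876, -0.9130).

e_3 = (0.0832, 0.0962, -0.3876, -0.9130)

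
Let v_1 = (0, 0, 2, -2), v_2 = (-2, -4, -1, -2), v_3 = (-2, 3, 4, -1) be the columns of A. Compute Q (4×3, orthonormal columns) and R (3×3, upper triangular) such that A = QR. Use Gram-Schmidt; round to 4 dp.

v_1 = (0, 0, 2, -2); ‖v_1‖ = 2.8284, so e_1 = (0.0000, 0.0000, 0.7071, -0.7071).
e_1·v_2 = 0.0000·(-2) + 0.0000·(-4) + 0.7071·(-1) + (-0.7071)·(-2) = 0.7071.
u_2 = v_2 − 0.7071·e_1 = (-2.0000, -4.0000, -1.5000, -1.5000).
‖u_2‖ = 4.9497, so e_2 = (-0.4041, -0.8081, -0.3030, -0.3030).
e_1·v_3 = 0.0000·(-2) + 0.0000·3 + 0.7071·4 + (-0.7071)·(-1) = 3.5355; e_2·v_3 = (-0.4041)·(-2) + (-0.8081)·3 + (-0.3030)·4 + (-0.3030)·(-1) = -2.5254.
u_3 = v_3 − 3.5355·e_1 + 2.5254·e_2 = (-3.0204, 0.9592, 0.7347, 0.7347).
‖u_3‖ = 3.3350, so e_3 = (-0.9057, 0.2876, 0.2203, 0.2203).

Q = [[0.0000, -0.4041, -0.9057], [0.0000, -0.8081, 0.2876], [0.7071, -0.3030, 0.2203], [-0.7071, -0.3030, 0.2203]], R = [[2.8284, 0.7071, 3.5355], [0.0000, 4.9497, -2.5254], [0.0000, 0.0000, 3.3350]]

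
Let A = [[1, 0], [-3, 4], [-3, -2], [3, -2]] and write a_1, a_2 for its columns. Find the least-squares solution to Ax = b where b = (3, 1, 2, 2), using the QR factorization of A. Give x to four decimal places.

x = (-0.0909, -0.2121)

a_1 = (1, -3, -3, 3); ‖a_1‖ = 5.2915, so q_1 = (0.1890, -0.5669, -0.5669, 0.5669).
q_1·a_2 = 0.1890·0 + (-0.5669)·4 + (-0.5669)·(-2) + 0.5669·(-2) = -2.2678.
u_2 = a_2 + 2.2678·q_1 = (0.4286, 2.7143, -3.2857, -0.7143).
‖u_2‖ = 4.3425, so q_2 = (0.0987, 0.6251, -0.7566, -0.1645).
Qᵀb = (0.0000, -0.9211).
Back-substitute: x_2 = -0.9211/4.3425 = -0.2121.
x_1 = (0.0000 + 2.2678·(-0.2121))/5.2915 = -0.0909.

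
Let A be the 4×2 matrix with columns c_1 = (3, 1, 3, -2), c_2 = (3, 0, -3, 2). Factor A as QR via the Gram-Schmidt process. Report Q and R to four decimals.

c_1 = (3, 1, 3, -2); ‖c_1‖ = 4.7958, so e_1 = (0.6255, 0.2085, 0.6255, -0.4170).
e_1·c_2 = 0.6255·3 + 0.2085·0 + 0.6255·(-3) + (-0.4170)·2 = -0.8341.
u_2 = c_2 + 0.8341·e_1 = (3.5217, 0.1739, -2.4783, 1.6522).
‖u_2‖ = 4.6157, so e_2 = (0.7630, 0.0377, -0.5369, 0.3579).

Q = [[0.6255, 0.7630], [0.2085, 0.0377], [0.6255, -0.5369], [-0.4170, 0.3579]], R = [[4.7958, -0.8341], [0.0000, 4.6157]]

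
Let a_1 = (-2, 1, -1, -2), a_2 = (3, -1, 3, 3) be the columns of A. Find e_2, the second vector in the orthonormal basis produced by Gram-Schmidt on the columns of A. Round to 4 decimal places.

e_1 = a_1/‖a_1‖ = (-2, 1, -1, -2)/3.1623 = (-0.6325, 0.3162, -0.3162, -0.6325).
r_{12} = e_1·a_2 = -5.0596.
u_2 = a_2 + 5.0596·e_1 = (-0.2000, 0.6000, 1.4000, -0.2000).
‖u_2‖ = 1.5492, so e_2 = (-0.1291, 0.3873, 0.9037, -0.1291).

e_2 = (-0.1291, 0.3873, 0.9037, -0.1291)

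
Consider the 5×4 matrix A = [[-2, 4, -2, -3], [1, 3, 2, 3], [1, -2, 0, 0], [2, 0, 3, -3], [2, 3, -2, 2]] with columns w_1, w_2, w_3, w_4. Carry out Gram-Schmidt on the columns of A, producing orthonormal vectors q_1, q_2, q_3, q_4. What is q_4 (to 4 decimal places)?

q_4 = (-0.4684, 0.5501, -0.1169, -0.6814, -0.0036)

w_1 = (-2, 1, 1, 2, 2); ‖w_1‖ = 3.7417, so q_1 = (-0.5345, 0.2673, 0.2673, 0.5345, 0.5345).
q_1·w_2 = (-0.5345)·4 + 0.2673·3 + 0.2673·(-2) + 0.5345·0 + 0.5345·3 = -0.2673.
u_2 = w_2 + 0.2673·q_1 = (3.8571, 3.0714, -1.9286, 0.1429, 3.1429).
‖u_2‖ = 6.1586, so q_2 = (0.6263, 0.4987, -0.3132, 0.0232, 0.5103).
q_1·w_3 = (-0.5345)·(-2) + 0.2673·2 + 0.2673·0 + 0.5345·3 + 0.5345·(-2) = 2.1381; q_2·w_3 = 0.6263·(-2) + 0.4987·2 + (-0.3132)·0 + 0.0232·3 + 0.5103·(-2) = -1.2062.
u_3 = w_3 − 2.1381·q_1 + 1.2062·q_2 = (-0.1017, 2.0301, -0.9492, 1.8851, -2.5273).
‖u_3‖ = 3.8696, so q_3 = (-0.0263, 0.5246, -0.2453, 0.4872, -0.6531).
q_1·w_4 = (-0.5345)·(-3) + 0.2673·3 + 0.2673·0 + 0.5345·(-3) + 0.5345·2 = 1.8708; q_2·w_4 = 0.6263·(-3) + 0.4987·3 + (-0.3132)·0 + 0.0232·(-3) + 0.5103·2 = 0.5683; q_3·w_4 = (-0.0263)·(-3) + 0.5246·3 + (-0.2453)·0 + 0.4872·(-3) + (-0.6531)·2 = -1.1150.
u_4 = w_4 − 1.8708·q_1 − 0.5683·q_2 + 1.1150·q_3 = (-2.3852, 2.8015, -0.5955, -3.4700, -0.0182).
‖u_4‖ = 5.0925, so q_4 = (-0.4684, 0.5501, -0.1169, -0.6814, -0.0036).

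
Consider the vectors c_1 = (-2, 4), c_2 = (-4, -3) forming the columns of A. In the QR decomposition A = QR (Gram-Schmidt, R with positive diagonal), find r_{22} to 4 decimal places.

c_1 = (-2, 4); ‖c_1‖ = 4.4721, so e_1 = (-0.4472, 0.8944).
e_1·c_2 = (-0.4472)·(-4) + 0.8944·(-3) = -0.8944.
u_2 = c_2 + 0.8944·e_1 = (-4.4000, -2.2000).
r_{22} = ‖u_2‖ = 4.9193.

r_{22} = 4.9193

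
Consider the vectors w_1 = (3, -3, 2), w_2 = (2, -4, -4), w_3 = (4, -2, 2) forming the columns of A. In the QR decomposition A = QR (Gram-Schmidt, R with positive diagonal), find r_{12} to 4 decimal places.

r_{12} = 2.1320

e_1 = w_1/‖w_1‖ = (3, -3, 2)/4.6904 = (0.6396, -0.6396, 0.4264).
r_{12} = e_1·w_2 = 2.1320.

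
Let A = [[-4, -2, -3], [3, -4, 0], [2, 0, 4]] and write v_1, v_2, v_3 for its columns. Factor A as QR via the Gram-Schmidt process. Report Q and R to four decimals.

Q = [[-0.7428, -0.5786, 0.3369], [0.5571, -0.8132, -0.1684], [0.3714, 0.0626, 0.9264]], R = [[5.3852, -0.7428, 3.7139], [0.0000, 4.4100, 1.9861], [0.0000, 0.0000, 2.6949]]

e_1 = v_1/‖v_1‖ = (-4, 3, 2)/5.3852 = (-0.7428, 0.5571, 0.3714).
r_{12} = e_1·v_2 = -0.7428.
u_2 = v_2 + 0.7428·e_1 = (-2.5517, -3.5862, 0.2759).
‖u_2‖ = 4.4100, so e_2 = (-0.5786, -0.8132, 0.0626).
r_{13} = e_1·v_3 = 3.7139; r_{23} = e_2·v_3 = 1.9861.
u_3 = v_3 − 3.7139·e_1 − 1.9861·e_2 = (0.9078, -0.4539, 2.4965).
‖u_3‖ = 2.6949, so e_3 = (0.3369, -0.1684, 0.9264).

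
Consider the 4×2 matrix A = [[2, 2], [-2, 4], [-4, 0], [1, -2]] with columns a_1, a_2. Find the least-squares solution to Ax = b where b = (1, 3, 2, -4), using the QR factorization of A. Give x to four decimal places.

x = (-0.4468, 0.8050)

e_1 = a_1/‖a_1‖ = (2, -2, -4, 1)/5.0000 = (0.4000, -0.4000, -0.8000, 0.2000).
r_{12} = e_1·a_2 = -1.2000.
u_2 = a_2 + 1.2000·e_1 = (2.4800, 3.5200, -0.9600, -1.7600).
‖u_2‖ = 4.7497, so e_2 = (0.5221, 0.7411, -0.2021, -0.3705).
Qᵀb = (-3.2000, 3.8234).
Back-substitute: x_2 = 3.8234/4.7497 = 0.8050.
x_1 = (-3.2000 + 1.2000·0.8050)/5.0000 = -0.4468.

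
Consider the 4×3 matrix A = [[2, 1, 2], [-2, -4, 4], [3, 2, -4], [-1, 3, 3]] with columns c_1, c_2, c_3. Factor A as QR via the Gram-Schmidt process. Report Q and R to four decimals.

Q = [[0.4714, -0.0979, 0.8267], [-0.4714, -0.5629, 0.3963], [0.7071, -0.0367, -0.1658], [-0.2357, 0.8199, 0.3634]], R = [[4.2426, 3.0641, -4.4783], [0.0000, 4.5399, 0.1591], [0.0000, 0.0000, 4.9919]]

c_1 = (2, -2, 3, -1); ‖c_1‖ = 4.2426, so q_1 = (0.4714, -0.4714, 0.7071, -0.2357).
q_1·c_2 = 0.4714·1 + (-0.4714)·(-4) + 0.7071·2 + (-0.2357)·3 = 3.0641.
u_2 = c_2 − 3.0641·q_1 = (-0.4444, -2.5556, -0.1667, 3.7222).
‖u_2‖ = 4.5399, so q_2 = (-0.0979, -0.5629, -0.0367, 0.8199).
q_1·c_3 = 0.4714·2 + (-0.4714)·4 + 0.7071·(-4) + (-0.2357)·3 = -4.4783; q_2·c_3 = (-0.0979)·2 + (-0.5629)·4 + (-0.0367)·(-4) + 0.8199·3 = 0.1591.
u_3 = c_3 + 4.4783·q_1 − 0.1591·q_2 = (4.1267, 1.9784, -0.8275, 1.8140).
‖u_3‖ = 4.9919, so q_3 = (0.8267, 0.3963, -0.1658, 0.3634).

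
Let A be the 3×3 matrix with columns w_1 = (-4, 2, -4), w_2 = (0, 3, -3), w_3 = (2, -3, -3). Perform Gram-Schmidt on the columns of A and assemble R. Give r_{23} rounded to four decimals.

r_{23} = 0.3333

q_1 = w_1/‖w_1‖ = (-4, 2, -4)/6.0000 = (-0.6667, 0.3333, -0.6667).
r_{12} = q_1·w_2 = 3.0000.
u_2 = w_2 − 3.0000·q_1 = (2.0000, 2.0000, -1.0000).
‖u_2‖ = 3.0000, so q_2 = (0.6667, 0.6667, -0.3333).
r_{23} = q_2·w_3 = 0.3333.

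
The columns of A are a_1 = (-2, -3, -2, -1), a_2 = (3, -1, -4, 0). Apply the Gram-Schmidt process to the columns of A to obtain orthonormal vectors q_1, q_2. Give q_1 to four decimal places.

q_1 = (-0.4714, -0.7071, -0.4714, -0.2357)

a_1 = (-2, -3, -2, -1); ‖a_1‖ = 4.2426, so q_1 = (-0.4714, -0.7071, -0.4714, -0.2357).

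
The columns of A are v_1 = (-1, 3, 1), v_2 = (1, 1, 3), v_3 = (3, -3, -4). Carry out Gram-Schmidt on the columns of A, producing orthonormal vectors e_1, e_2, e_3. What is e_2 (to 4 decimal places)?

e_2 = (0.4924, -0.1231, 0.8616)

v_1 = (-1, 3, 1); ‖v_1‖ = 3.3166, so e_1 = (-0.3015, 0.9045, 0.3015).
e_1·v_2 = (-0.3015)·1 + 0.9045·1 + 0.3015·3 = 1.5076.
u_2 = v_2 − 1.5076·e_1 = (1.4545, -0.3636, 2.5455).
‖u_2‖ = 2.9542, so e_2 = (0.4924, -0.1231, 0.8616).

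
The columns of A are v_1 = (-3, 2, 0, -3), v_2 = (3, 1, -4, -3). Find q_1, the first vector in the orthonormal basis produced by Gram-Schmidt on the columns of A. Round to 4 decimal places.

q_1 = (-0.6396, 0.4264, 0.0000, -0.6396)

v_1 = (-3, 2, 0, -3); ‖v_1‖ = 4.6904, so q_1 = (-0.6396, 0.4264, 0.0000, -0.6396).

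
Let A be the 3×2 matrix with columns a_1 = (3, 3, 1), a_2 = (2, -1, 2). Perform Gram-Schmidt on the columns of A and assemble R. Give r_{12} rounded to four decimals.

a_1 = (3, 3, 1); ‖a_1‖ = 4.3589, so e_1 = (0.6882, 0.6882, 0.2294).
r_{12} = e_1·a_2 = 1.1471.

r_{12} = 1.1471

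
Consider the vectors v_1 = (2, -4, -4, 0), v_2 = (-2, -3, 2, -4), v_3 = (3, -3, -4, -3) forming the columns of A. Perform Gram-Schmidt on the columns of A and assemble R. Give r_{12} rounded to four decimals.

q_1 = v_1/‖v_1‖ = (2, -4, -4, 0)/6.0000 = (0.3333, -0.6667, -0.6667, 0.0000).
r_{12} = q_1·v_2 = 0.0000.

r_{12} = 0.0000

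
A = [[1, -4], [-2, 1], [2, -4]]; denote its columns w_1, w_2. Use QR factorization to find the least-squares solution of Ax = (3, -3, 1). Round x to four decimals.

x = (0.9604, -0.1683)

w_1 = (1, -2, 2); ‖w_1‖ = 3.0000, so q_1 = (0.3333, -0.6667, 0.6667).
q_1·w_2 = 0.3333·(-4) + (-0.6667)·1 + 0.6667·(-4) = -4.6667.
u_2 = w_2 + 4.6667·q_1 = (-2.4444, -2.1111, -0.8889).
‖u_2‖ = 3.3500, so q_2 = (-0.7297, -0.6302, -0.2653).
Qᵀb = (3.6667, -0.5639).
Back-substitute: x_2 = -0.5639/3.3500 = -0.1683.
x_1 = (3.6667 + 4.6667·(-0.1683))/3.0000 = 0.9604.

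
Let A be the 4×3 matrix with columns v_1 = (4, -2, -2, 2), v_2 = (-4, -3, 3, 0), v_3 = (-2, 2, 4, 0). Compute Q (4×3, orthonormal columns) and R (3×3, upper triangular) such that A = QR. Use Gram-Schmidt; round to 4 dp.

Q = [[0.7559, -0.3438, 0.3365], [-0.3780, -0.8309, 0.3253], [-0.3780, 0.3725, 0.7741], [0.3780, 0.2292, 0.4263]], R = [[5.2915, -3.0237, -3.7796], [0.0000, 4.9857, 0.5158], [0.0000, 0.0000, 3.0738]]

v_1 = (4, -2, -2, 2); ‖v_1‖ = 5.2915, so e_1 = (0.7559, -0.3780, -0.3780, 0.3780).
e_1·v_2 = 0.7559·(-4) + (-0.3780)·(-3) + (-0.3780)·3 + 0.3780·0 = -3.0237.
u_2 = v_2 + 3.0237·e_1 = (-1.7143, -4.1429, 1.8571, 1.1429).
‖u_2‖ = 4.9857, so e_2 = (-0.3438, -0.8309, 0.3725, 0.2292).
e_1·v_3 = 0.7559·(-2) + (-0.3780)·2 + (-0.3780)·4 + 0.3780·0 = -3.7796; e_2·v_3 = (-0.3438)·(-2) + (-0.8309)·2 + 0.3725·4 + 0.2292·0 = 0.5158.
u_3 = v_3 + 3.7796·e_1 − 0.5158·e_2 = (1.0345, 1.0000, 2.3793, 1.3103).
‖u_3‖ = 3.0738, so e_3 = (0.3365, 0.3253, 0.7741, 0.4263).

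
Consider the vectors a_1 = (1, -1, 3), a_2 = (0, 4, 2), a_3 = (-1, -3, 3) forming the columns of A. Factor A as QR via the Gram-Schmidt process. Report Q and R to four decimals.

Q = [[0.3015, -0.0410, -0.9526], [-0.3015, 0.9437, -0.1361], [0.9045, 0.3282, 0.2722]], R = [[3.3166, 0.6030, 3.3166], [0.0000, 4.4313, -1.8053], [0.0000, 0.0000, 2.1773]]

a_1 = (1, -1, 3); ‖a_1‖ = 3.3166, so e_1 = (0.3015, -0.3015, 0.9045).
e_1·a_2 = 0.3015·0 + (-0.3015)·4 + 0.9045·2 = 0.6030.
u_2 = a_2 − 0.6030·e_1 = (-0.1818, 4.1818, 1.4545).
‖u_2‖ = 4.4313, so e_2 = (-0.0410, 0.9437, 0.3282).
e_1·a_3 = 0.3015·(-1) + (-0.3015)·(-3) + 0.9045·3 = 3.3166; e_2·a_3 = (-0.0410)·(-1) + 0.9437·(-3) + 0.3282·3 = -1.8053.
u_3 = a_3 − 3.3166·e_1 + 1.8053·e_2 = (-2.0741, -0.2963, 0.5926).
‖u_3‖ = 2.1773, so e_3 = (-0.9526, -0.1361, 0.2722).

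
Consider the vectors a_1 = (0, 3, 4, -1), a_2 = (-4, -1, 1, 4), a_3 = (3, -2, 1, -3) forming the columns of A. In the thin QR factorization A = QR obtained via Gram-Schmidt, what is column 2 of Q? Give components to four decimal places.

a_1 = (0, 3, 4, -1); ‖a_1‖ = 5.0990, so e_1 = (0.0000, 0.5883, 0.7845, -0.1961).
e_1·a_2 = 0.0000·(-4) + 0.5883·(-1) + 0.7845·1 + (-0.1961)·4 = -0.5883.
u_2 = a_2 + 0.5883·e_1 = (-4.0000, -0.6538, 1.4615, 3.8846).
‖u_2‖ = 5.8012, so e_2 = (-0.6895, -0.1127, 0.2519, 0.6696).

e_2 = (-0.6895, -0.1127, 0.2519, 0.6696)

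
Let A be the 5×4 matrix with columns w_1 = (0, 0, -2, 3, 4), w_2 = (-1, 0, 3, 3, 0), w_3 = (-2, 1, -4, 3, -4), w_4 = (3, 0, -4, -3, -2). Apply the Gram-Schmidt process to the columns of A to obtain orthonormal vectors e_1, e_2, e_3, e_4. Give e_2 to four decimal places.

w_1 = (0, 0, -2, 3, 4); ‖w_1‖ = 5.3852, so e_1 = (0.0000, 0.0000, -0.3714, 0.5571, 0.7428).
e_1·w_2 = 0.0000·(-1) + 0.0000·0 + (-0.3714)·3 + 0.5571·3 + 0.7428·0 = 0.5571.
u_2 = w_2 − 0.5571·e_1 = (-1.0000, 0.0000, 3.2069, 2.6897, -0.4138).
‖u_2‖ = 4.3232, so e_2 = (-0.2313, 0.0000, 0.7418, 0.6222, -0.0957).

e_2 = (-0.2313, 0.0000, 0.7418, 0.6222, -0.0957)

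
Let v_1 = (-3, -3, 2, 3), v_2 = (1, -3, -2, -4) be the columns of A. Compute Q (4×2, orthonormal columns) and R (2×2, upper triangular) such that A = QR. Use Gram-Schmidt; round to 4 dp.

v_1 = (-3, -3, 2, 3); ‖v_1‖ = 5.5678, so q_1 = (-0.5388, -0.5388, 0.3592, 0.5388).
q_1·v_2 = (-0.5388)·1 + (-0.5388)·(-3) + 0.3592·(-2) + 0.5388·(-4) = -1.7961.
u_2 = v_2 + 1.7961·q_1 = (0.0323, -3.9677, -1.3548, -3.0323).
‖u_2‖ = 5.1744, so q_2 = (0.0062, -0.7668, -0.2618, -0.5860).

Q = [[-0.5388, 0.0062], [-0.5388, -0.7668], [0.3592, -0.2618], [0.5388, -0.5860]], R = [[5.5678, -1.7961], [0.0000, 5.1744]]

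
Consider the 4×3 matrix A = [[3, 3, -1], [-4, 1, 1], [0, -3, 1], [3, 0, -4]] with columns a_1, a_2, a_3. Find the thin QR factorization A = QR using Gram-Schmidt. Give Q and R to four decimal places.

Q = [[0.5145, 0.5987, 0.3459], [-0.6860, 0.3716, -0.3663], [0.0000, -0.7020, 0.2238], [0.5145, -0.1032, -0.8343]], R = [[5.8310, 0.8575, -3.2585], [0.0000, 4.2737, -0.5162], [0.0000, 0.0000, 2.8488]]

q_1 = a_1/‖a_1‖ = (3, -4, 0, 3)/5.8310 = (0.5145, -0.6860, 0.0000, 0.5145).
r_{12} = q_1·a_2 = 0.8575.
u_2 = a_2 − 0.8575·q_1 = (2.5588, 1.5882, -3.0000, -0.4412).
‖u_2‖ = 4.2737, so q_2 = (0.5987, 0.3716, -0.7020, -0.1032).
r_{13} = q_1·a_3 = -3.2585; r_{23} = q_2·a_3 = -0.5162.
u_3 = a_3 + 3.2585·q_1 + 0.5162·q_2 = (0.9855, -1.0435, 0.6377, -2.3768).
‖u_3‖ = 2.8488, so q_3 = (0.3459, -0.3663, 0.2238, -0.8343).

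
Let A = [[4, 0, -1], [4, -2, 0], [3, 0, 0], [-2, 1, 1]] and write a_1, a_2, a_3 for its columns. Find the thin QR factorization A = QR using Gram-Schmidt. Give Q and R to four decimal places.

e_1 = a_1/‖a_1‖ = (4, 4, 3, -2)/6.7082 = (0.5963, 0.5963, 0.4472, -0.2981).
r_{12} = e_1·a_2 = -1.4907.
u_2 = a_2 + 1.4907·e_1 = (0.8889, -1.1111, 0.6667, 0.5556).
‖u_2‖ = 1.6667, so e_2 = (0.5333, -0.6667, 0.4000, 0.3333).
r_{13} = e_1·a_3 = -0.8944; r_{23} = e_2·a_3 = -0.2000.
u_3 = a_3 + 0.8944·e_1 + 0.2000·e_2 = (-0.3600, 0.4000, 0.4800, 0.8000).
‖u_3‖ = 1.0770, so e_3 = (-0.3343, 0.3714, 0.4457, 0.7428).

Q = [[0.5963, 0.5333, -0.3343], [0.5963, -0.6667, 0.3714], [0.4472, 0.4000, 0.4457], [-0.2981, 0.3333, 0.7428]], R = [[6.7082, -1.4907, -0.8944], [0.0000, 1.6667, -0.2000], [0.0000, 0.0000, 1.0770]]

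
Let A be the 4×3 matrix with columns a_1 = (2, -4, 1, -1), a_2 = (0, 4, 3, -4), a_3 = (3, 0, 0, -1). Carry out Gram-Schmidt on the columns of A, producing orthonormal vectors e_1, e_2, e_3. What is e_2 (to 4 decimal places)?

e_2 = (0.1339, 0.3869, 0.5581, -0.7218)

a_1 = (2, -4, 1, -1); ‖a_1‖ = 4.6904, so e_1 = (0.4264, -0.8528, 0.2132, -0.2132).
e_1·a_2 = 0.4264·0 + (-0.8528)·4 + 0.2132·3 + (-0.2132)·(-4) = -1.9188.
u_2 = a_2 + 1.9188·e_1 = (0.8182, 2.3636, 3.4091, -4.4091).
‖u_2‖ = 6.1089, so e_2 = (0.1339, 0.3869, 0.5581, -0.7218).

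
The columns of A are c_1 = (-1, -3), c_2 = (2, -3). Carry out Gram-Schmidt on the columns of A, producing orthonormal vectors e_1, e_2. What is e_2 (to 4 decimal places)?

e_2 = (0.9487, -0.3162)

c_1 = (-1, -3); ‖c_1‖ = 3.1623, so e_1 = (-0.3162, -0.9487).
e_1·c_2 = (-0.3162)·2 + (-0.9487)·(-3) = 2.2136.
u_2 = c_2 − 2.2136·e_1 = (2.7000, -0.9000).
‖u_2‖ = 2.8460, so e_2 = (0.9487, -0.3162).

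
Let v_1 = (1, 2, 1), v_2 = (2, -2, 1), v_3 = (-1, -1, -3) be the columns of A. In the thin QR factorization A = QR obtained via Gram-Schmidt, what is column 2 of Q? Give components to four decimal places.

e_2 = (0.7290, -0.5608, 0.3925)

e_1 = v_1/‖v_1‖ = (1, 2, 1)/2.4495 = (0.4082, 0.8165, 0.4082).
r_{12} = e_1·v_2 = -0.4082.
u_2 = v_2 + 0.4082·e_1 = (2.1667, -1.6667, 1.1667).
‖u_2‖ = 2.9721, so e_2 = (0.7290, -0.5608, 0.3925).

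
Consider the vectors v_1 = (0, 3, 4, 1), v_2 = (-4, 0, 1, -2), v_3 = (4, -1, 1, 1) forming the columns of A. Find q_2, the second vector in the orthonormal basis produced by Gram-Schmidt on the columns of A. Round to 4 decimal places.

q_1 = v_1/‖v_1‖ = (0, 3, 4, 1)/5.0990 = (0.0000, 0.5883, 0.7845, 0.1961).
r_{12} = q_1·v_2 = 0.3922.
u_2 = v_2 − 0.3922·q_1 = (-4.0000, -0.2308, 0.6923, -2.0769).
‖u_2‖ = 4.5658, so q_2 = (-0.8761, -0.0505, 0.1516, -0.4549).

q_2 = (-0.8761, -0.0505, 0.1516, -0.4549)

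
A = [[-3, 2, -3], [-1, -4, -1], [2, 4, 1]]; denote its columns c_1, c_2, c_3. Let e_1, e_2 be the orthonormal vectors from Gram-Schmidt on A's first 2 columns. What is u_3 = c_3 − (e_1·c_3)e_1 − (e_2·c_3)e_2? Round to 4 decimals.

u_3 = (-0.1197, -0.4786, -0.4188)

c_1 = (-3, -1, 2); ‖c_1‖ = 3.7417, so e_1 = (-0.8018, -0.2673, 0.5345).
e_1·c_2 = (-0.8018)·2 + (-0.2673)·(-4) + 0.5345·4 = 1.6036.
u_2 = c_2 − 1.6036·e_1 = (3.2857, -3.5714, 3.1429).
‖u_2‖ = 5.7817, so e_2 = (0.5683, -0.6177, 0.5436).
e_1·c_3 = (-0.8018)·(-3) + (-0.2673)·(-1) + 0.5345·1 = 3.2071; e_2·c_3 = 0.5683·(-3) + (-0.6177)·(-1) + 0.5436·1 = -0.5436.
u_3 = c_3 − 3.2071·e_1 + 0.5436·e_2 = (-0.1197, -0.4786, -0.4188).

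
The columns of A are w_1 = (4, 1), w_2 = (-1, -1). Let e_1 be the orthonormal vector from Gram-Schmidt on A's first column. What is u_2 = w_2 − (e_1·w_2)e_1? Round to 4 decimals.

u_2 = (0.1765, -0.7059)

w_1 = (4, 1); ‖w_1‖ = 4.1231, so e_1 = (0.9701, 0.2425).
e_1·w_2 = 0.9701·(-1) + 0.2425·(-1) = -1.2127.
u_2 = w_2 + 1.2127·e_1 = (0.1765, -0.7059).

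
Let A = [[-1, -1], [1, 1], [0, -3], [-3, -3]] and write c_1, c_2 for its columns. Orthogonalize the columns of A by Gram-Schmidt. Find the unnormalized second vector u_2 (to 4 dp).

u_2 = (0.0000, 0.0000, -3.0000, 0.0000)

c_1 = (-1, 1, 0, -3); ‖c_1‖ = 3.3166, so e_1 = (-0.3015, 0.3015, 0.0000, -0.9045).
e_1·c_2 = (-0.3015)·(-1) + 0.3015·1 + 0.0000·(-3) + (-0.9045)·(-3) = 3.3166.
u_2 = c_2 − 3.3166·e_1 = (0.0000, 0.0000, -3.0000, 0.0000).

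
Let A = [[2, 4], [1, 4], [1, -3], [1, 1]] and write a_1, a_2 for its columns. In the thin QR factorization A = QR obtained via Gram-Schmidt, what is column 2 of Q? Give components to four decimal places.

a_1 = (2, 1, 1, 1); ‖a_1‖ = 2.6458, so q_1 = (0.7559, 0.3780, 0.3780, 0.3780).
q_1·a_2 = 0.7559·4 + 0.3780·4 + 0.3780·(-3) + 0.3780·1 = 3.7796.
u_2 = a_2 − 3.7796·q_1 = (1.1429, 2.5714, -4.4286, -0.4286).
‖u_2‖ = 5.2644, so q_2 = (0.2171, 0.4885, -0.8412, -0.0814).

q_2 = (0.2171, 0.4885, -0.8412, -0.0814)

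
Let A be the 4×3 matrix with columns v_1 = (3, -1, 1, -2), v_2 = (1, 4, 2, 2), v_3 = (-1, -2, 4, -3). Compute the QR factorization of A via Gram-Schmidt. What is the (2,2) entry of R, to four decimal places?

r_{22} = 4.9396

v_1 = (3, -1, 1, -2); ‖v_1‖ = 3.8730, so q_1 = (0.7746, -0.2582, 0.2582, -0.5164).
q_1·v_2 = 0.7746·1 + (-0.2582)·4 + 0.2582·2 + (-0.5164)·2 = -0.7746.
u_2 = v_2 + 0.7746·q_1 = (1.6000, 3.8000, 2.2000, 1.6000).
r_{22} = ‖u_2‖ = 4.9396.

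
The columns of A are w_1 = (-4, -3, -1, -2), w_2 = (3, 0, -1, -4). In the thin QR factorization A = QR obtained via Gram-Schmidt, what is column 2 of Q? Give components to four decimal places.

w_1 = (-4, -3, -1, -2); ‖w_1‖ = 5.4772, so e_1 = (-0.7303, -0.5477, -0.1826, -0.3651).
e_1·w_2 = (-0.7303)·3 + (-0.5477)·0 + (-0.1826)·(-1) + (-0.3651)·(-4) = -0.5477.
u_2 = w_2 + 0.5477·e_1 = (2.6000, -0.3000, -1.1000, -4.2000).
‖u_2‖ = 5.0695, so e_2 = (0.5129, -0.0592, -0.2170, -0.8285).

e_2 = (0.5129, -0.0592, -0.2170, -0.8285)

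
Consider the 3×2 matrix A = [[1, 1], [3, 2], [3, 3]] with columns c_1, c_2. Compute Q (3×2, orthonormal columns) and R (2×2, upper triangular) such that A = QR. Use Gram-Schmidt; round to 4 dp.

Q = [[0.2294, 0.2176], [0.6882, -0.7255], [0.6882, 0.6529]], R = [[4.3589, 3.6707], [0.0000, 0.7255]]

q_1 = c_1/‖c_1‖ = (1, 3, 3)/4.3589 = (0.2294, 0.6882, 0.6882).
r_{12} = q_1·c_2 = 3.6707.
u_2 = c_2 − 3.6707·q_1 = (0.1579, -0.5263, 0.4737).
‖u_2‖ = 0.7255, so q_2 = (0.2176, -0.7255, 0.6529).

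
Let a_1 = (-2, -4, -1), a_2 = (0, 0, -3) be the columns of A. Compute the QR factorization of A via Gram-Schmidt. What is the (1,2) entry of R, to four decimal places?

a_1 = (-2, -4, -1); ‖a_1‖ = 4.5826, so q_1 = (-0.4364, -0.8729, -0.2182).
r_{12} = q_1·a_2 = 0.6547.

r_{12} = 0.6547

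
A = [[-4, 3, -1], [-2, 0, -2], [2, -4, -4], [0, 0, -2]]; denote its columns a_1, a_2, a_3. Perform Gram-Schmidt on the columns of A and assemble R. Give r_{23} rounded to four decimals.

r_{23} = 4.5033

a_1 = (-4, -2, 2, 0); ‖a_1‖ = 4.8990, so q_1 = (-0.8165, -0.4082, 0.4082, 0.0000).
q_1·a_2 = (-0.8165)·3 + (-0.4082)·0 + 0.4082·(-4) + 0.0000·0 = -4.0825.
u_2 = a_2 + 4.0825·q_1 = (-0.3333, -1.6667, -2.3333, 0.0000).
‖u_2‖ = 2.8868, so q_2 = (-0.1155, -0.5774, -0.8083, 0.0000).
r_{23} = q_2·a_3 = 4.5033.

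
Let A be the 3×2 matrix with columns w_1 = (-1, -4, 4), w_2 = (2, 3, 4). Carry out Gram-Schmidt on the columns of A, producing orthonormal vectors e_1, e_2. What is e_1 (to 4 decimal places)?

w_1 = (-1, -4, 4); ‖w_1‖ = 5.7446, so e_1 = (-0.1741, -0.6963, 0.6963).

e_1 = (-0.1741, -0.6963, 0.6963)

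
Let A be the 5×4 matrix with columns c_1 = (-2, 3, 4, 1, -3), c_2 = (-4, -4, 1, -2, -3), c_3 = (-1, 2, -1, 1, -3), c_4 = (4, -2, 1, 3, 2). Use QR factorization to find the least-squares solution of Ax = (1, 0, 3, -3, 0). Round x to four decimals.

c_1 = (-2, 3, 4, 1, -3); ‖c_1‖ = 6.2450, so e_1 = (-0.3203, 0.4804, 0.6405, 0.1601, -0.4804).
e_1·c_2 = (-0.3203)·(-4) + 0.4804·(-4) + 0.6405·1 + 0.1601·(-2) + (-0.4804)·(-3) = 1.1209.
u_2 = c_2 − 1.1209·e_1 = (-3.6410, -4.5385, 0.2821, -2.1795, -2.4615).
‖u_2‖ = 6.6891, so e_2 = (-0.5443, -0.6785, 0.0422, -0.3258, -0.3680).
e_1·c_3 = (-0.3203)·(-1) + 0.4804·2 + 0.6405·(-1) + 0.1601·1 + (-0.4804)·(-3) = 2.2418; e_2·c_3 = (-0.5443)·(-1) + (-0.6785)·2 + 0.0422·(-1) + (-0.3258)·1 + (-0.3680)·(-3) = -0.0767.
u_3 = c_3 − 2.2418·e_1 + 0.0767·e_2 = (-0.3238, 0.8711, -2.4327, 0.6160, -1.9513).
‖u_3‖ = 3.3119, so e_3 = (-0.0978, 0.2630, -0.7345, 0.1860, -0.5892).
e_1·c_4 = (-0.3203)·4 + 0.4804·(-2) + 0.6405·1 + 0.1601·3 + (-0.4804)·2 = -2.0817; e_2·c_4 = (-0.5443)·4 + (-0.6785)·(-2) + 0.0422·1 + (-0.3258)·3 + (-0.3680)·2 = -2.4916; e_3·c_4 = (-0.0978)·4 + 0.2630·(-2) + (-0.7345)·1 + 0.1860·3 + (-0.5892)·2 = -2.2719.
u_4 = c_4 + 2.0817·e_1 + 2.4916·e_2 + 2.2719·e_3 = (1.7550, -2.0930, 0.7696, 2.9441, -1.2555).
‖u_4‖ = 4.2775, so e_4 = (0.4103, -0.4893, 0.1799, 0.6883, -0.2935).
Qᵀb = (1.1209, 0.5597, -2.8594, -1.1148).
Back-substitute: x_4 = -1.1148/4.2775 = -0.2606.
x_3 = (-2.8594 + 2.2719·(-0.2606))/3.3119 = -1.0422.
x_2 = (0.5597 + 0.0767·(-1.0422) + 2.4916·(-0.2606))/6.6891 = -0.0254.
x_1 = (1.1209 − 1.1209·(-0.0254) − 2.2418·(-1.0422) + 2.0817·(-0.2606))/6.2450 = 0.4713.

x = (0.4713, -0.0254, -1.0422, -0.2606)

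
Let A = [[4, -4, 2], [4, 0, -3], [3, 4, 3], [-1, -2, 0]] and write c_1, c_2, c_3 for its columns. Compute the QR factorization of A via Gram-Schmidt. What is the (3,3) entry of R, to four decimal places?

c_1 = (4, 4, 3, -1); ‖c_1‖ = 6.4807, so q_1 = (0.6172, 0.6172, 0.4629, -0.1543).
q_1·c_2 = 0.6172·(-4) + 0.6172·0 + 0.4629·4 + (-0.1543)·(-2) = -0.3086.
u_2 = c_2 + 0.3086·q_1 = (-3.8095, 0.1905, 4.1429, -2.0476).
‖u_2‖ = 5.9921, so q_2 = (-0.6358, 0.0318, 0.6914, -0.3417).
q_1·c_3 = 0.6172·2 + 0.6172·(-3) + 0.4629·3 + (-0.1543)·0 = 0.7715; q_2·c_3 = (-0.6358)·2 + 0.0318·(-3) + 0.6914·3 + (-0.3417)·0 = 0.7073.
u_3 = c_3 − 0.7715·q_1 − 0.7073·q_2 = (1.9735, -3.4987, 2.1538, 0.3607).
r_{33} = ‖u_3‖ = 4.5721.

r_{33} = 4.5721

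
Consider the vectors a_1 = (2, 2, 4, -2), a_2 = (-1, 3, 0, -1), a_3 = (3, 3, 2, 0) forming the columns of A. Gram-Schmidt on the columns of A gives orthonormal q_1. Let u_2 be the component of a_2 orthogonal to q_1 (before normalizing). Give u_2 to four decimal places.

a_1 = (2, 2, 4, -2); ‖a_1‖ = 5.2915, so q_1 = (0.3780, 0.3780, 0.7559, -0.3780).
q_1·a_2 = 0.3780·(-1) + 0.3780·3 + 0.7559·0 + (-0.3780)·(-1) = 1.1339.
u_2 = a_2 − 1.1339·q_1 = (-1.4286, 2.5714, -0.8571, -0.5714).

u_2 = (-1.4286, 2.5714, -0.8571, -0.5714)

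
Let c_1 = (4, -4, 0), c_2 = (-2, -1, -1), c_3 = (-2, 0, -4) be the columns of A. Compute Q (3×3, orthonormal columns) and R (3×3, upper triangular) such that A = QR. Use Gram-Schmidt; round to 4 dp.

Q = [[0.7071, -0.6396, 0.3015], [-0.7071, -0.6396, 0.3015], [0.0000, -0.4264, -0.9045]], R = [[5.6569, -0.7071, -1.4142], [0.0000, 2.3452, 2.9848], [0.0000, 0.0000, 3.0151]]

c_1 = (4, -4, 0); ‖c_1‖ = 5.6569, so q_1 = (0.7071, -0.7071, 0.0000).
q_1·c_2 = 0.7071·(-2) + (-0.7071)·(-1) + 0.0000·(-1) = -0.7071.
u_2 = c_2 + 0.7071·q_1 = (-1.5000, -1.5000, -1.0000).
‖u_2‖ = 2.3452, so q_2 = (-0.6396, -0.6396, -0.4264).
q_1·c_3 = 0.7071·(-2) + (-0.7071)·0 + 0.0000·(-4) = -1.4142; q_2·c_3 = (-0.6396)·(-2) + (-0.6396)·0 + (-0.4264)·(-4) = 2.9848.
u_3 = c_3 + 1.4142·q_1 − 2.9848·q_2 = (0.9091, 0.9091, -2.7273).
‖u_3‖ = 3.0151, so q_3 = (0.3015, 0.3015, -0.9045).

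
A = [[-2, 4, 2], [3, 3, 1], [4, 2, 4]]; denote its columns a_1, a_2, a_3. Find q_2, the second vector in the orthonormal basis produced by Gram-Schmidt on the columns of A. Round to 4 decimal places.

q_2 = (0.9026, 0.4042, 0.1482)

a_1 = (-2, 3, 4); ‖a_1‖ = 5.3852, so q_1 = (-0.3714, 0.5571, 0.7428).
q_1·a_2 = (-0.3714)·4 + 0.5571·3 + 0.7428·2 = 1.6713.
u_2 = a_2 − 1.6713·q_1 = (4.6207, 2.0690, 0.7586).
‖u_2‖ = 5.1193, so q_2 = (0.9026, 0.4042, 0.1482).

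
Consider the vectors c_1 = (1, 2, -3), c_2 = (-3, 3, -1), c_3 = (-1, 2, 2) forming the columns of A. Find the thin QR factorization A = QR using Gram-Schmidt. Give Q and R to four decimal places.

c_1 = (1, 2, -3); ‖c_1‖ = 3.7417, so q_1 = (0.2673, 0.5345, -0.8018).
q_1·c_2 = 0.2673·(-3) + 0.5345·3 + (-0.8018)·(-1) = 1.6036.
u_2 = c_2 − 1.6036·q_1 = (-3.4286, 2.1429, 0.2857).
‖u_2‖ = 4.0532, so q_2 = (-0.8459, 0.5287, 0.0705).
q_1·c_3 = 0.2673·(-1) + 0.5345·2 + (-0.8018)·2 = -0.8018; q_2·c_3 = (-0.8459)·(-1) + 0.5287·2 + 0.0705·2 = 2.0442.
u_3 = c_3 + 0.8018·q_1 − 2.0442·q_2 = (0.9435, 1.3478, 1.2130).
‖u_3‖ = 2.0441, so q_3 = (0.4616, 0.6594, 0.5934).

Q = [[0.2673, -0.8459, 0.4616], [0.5345, 0.5287, 0.6594], [-0.8018, 0.0705, 0.5934]], R = [[3.7417, 1.6036, -0.8018], [0.0000, 4.0532, 2.0442], [0.0000, 0.0000, 2.0441]]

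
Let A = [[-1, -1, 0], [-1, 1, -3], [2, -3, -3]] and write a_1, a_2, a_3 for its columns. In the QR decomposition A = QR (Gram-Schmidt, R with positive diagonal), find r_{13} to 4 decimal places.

a_1 = (-1, -1, 2); ‖a_1‖ = 2.4495, so e_1 = (-0.4082, -0.4082, 0.8165).
r_{13} = e_1·a_3 = -1.2247.

r_{13} = -1.2247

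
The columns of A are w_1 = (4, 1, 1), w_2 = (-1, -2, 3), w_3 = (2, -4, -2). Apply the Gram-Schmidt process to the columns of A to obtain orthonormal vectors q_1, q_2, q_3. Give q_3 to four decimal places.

w_1 = (4, 1, 1); ‖w_1‖ = 4.2426, so q_1 = (0.9428, 0.2357, 0.2357).
q_1·w_2 = 0.9428·(-1) + 0.2357·(-2) + 0.2357·3 = -0.7071.
u_2 = w_2 + 0.7071·q_1 = (-0.3333, -1.8333, 3.1667).
‖u_2‖ = 3.6742, so q_2 = (-0.0907, -0.4990, 0.8619).
q_1·w_3 = 0.9428·2 + 0.2357·(-4) + 0.2357·(-2) = 0.4714; q_2·w_3 = (-0.0907)·2 + (-0.4990)·(-4) + 0.8619·(-2) = 0.0907.
u_3 = w_3 − 0.4714·q_1 − 0.0907·q_2 = (1.5638, -4.0658, -2.1893).
‖u_3‖ = 4.8754, so q_3 = (0.3208, -0.8340, -0.4491).

q_3 = (0.3208, -0.8340, -0.4491)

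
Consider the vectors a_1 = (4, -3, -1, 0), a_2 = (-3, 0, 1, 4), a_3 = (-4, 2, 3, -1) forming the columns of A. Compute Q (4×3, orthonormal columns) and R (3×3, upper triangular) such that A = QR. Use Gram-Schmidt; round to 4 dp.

Q = [[0.7845, -0.2265, -0.0954], [-0.5883, -0.3397, -0.4136], [-0.1961, 0.1132, 0.8590], [0.0000, 0.9058, -0.2863]], R = [[5.0990, -2.5495, -4.9029], [0.0000, 4.4159, -0.3397], [0.0000, 0.0000, 2.4179]]

q_1 = a_1/‖a_1‖ = (4, -3, -1, 0)/5.0990 = (0.7845, -0.5883, -0.1961, 0.0000).
r_{12} = q_1·a_2 = -2.5495.
u_2 = a_2 + 2.5495·q_1 = (-1.0000, -1.5000, 0.5000, 4.0000).
‖u_2‖ = 4.4159, so q_2 = (-0.2265, -0.3397, 0.1132, 0.9058).
r_{13} = q_1·a_3 = -4.9029; r_{23} = q_2·a_3 = -0.3397.
u_3 = a_3 + 4.9029·q_1 + 0.3397·q_2 = (-0.2308, -1.0000, 2.0769, -0.6923).
‖u_3‖ = 2.4179, so q_3 = (-0.0954, -0.4136, 0.8590, -0.2863).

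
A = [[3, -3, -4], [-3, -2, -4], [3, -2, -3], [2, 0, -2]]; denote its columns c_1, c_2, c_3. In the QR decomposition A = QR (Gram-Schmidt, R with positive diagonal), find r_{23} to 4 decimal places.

r_{23} = 5.8596

c_1 = (3, -3, 3, 2); ‖c_1‖ = 5.5678, so e_1 = (0.5388, -0.5388, 0.5388, 0.3592).
e_1·c_2 = 0.5388·(-3) + (-0.5388)·(-2) + 0.5388·(-2) + 0.3592·0 = -1.6164.
u_2 = c_2 + 1.6164·e_1 = (-2.1290, -2.8710, -1.1290, 0.5806).
‖u_2‖ = 3.7930, so e_2 = (-0.5613, -0.7569, -0.2977, 0.1531).
r_{23} = e_2·c_3 = 5.8596.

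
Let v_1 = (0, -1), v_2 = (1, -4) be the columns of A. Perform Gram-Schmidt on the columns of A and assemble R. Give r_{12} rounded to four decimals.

v_1 = (0, -1); ‖v_1‖ = 1.0000, so q_1 = (0.0000, -1.0000).
r_{12} = q_1·v_2 = 4.0000.

r_{12} = 4.0000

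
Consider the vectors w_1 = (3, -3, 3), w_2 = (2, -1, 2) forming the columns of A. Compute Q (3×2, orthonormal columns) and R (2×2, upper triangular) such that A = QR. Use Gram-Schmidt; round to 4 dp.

Q = [[0.5774, 0.4082], [-0.5774, 0.8165], [0.5774, 0.4082]], R = [[5.1962, 2.8868], [0.0000, 0.8165]]

w_1 = (3, -3, 3); ‖w_1‖ = 5.1962, so q_1 = (0.5774, -0.5774, 0.5774).
q_1·w_2 = 0.5774·2 + (-0.5774)·(-1) + 0.5774·2 = 2.8868.
u_2 = w_2 − 2.8868·q_1 = (0.3333, 0.6667, 0.3333).
‖u_2‖ = 0.8165, so q_2 = (0.4082, 0.8165, 0.4082).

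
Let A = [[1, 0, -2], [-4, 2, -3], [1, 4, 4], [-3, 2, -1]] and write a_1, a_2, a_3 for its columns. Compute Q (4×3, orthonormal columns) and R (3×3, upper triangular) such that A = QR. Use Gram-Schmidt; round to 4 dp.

a_1 = (1, -4, 1, -3); ‖a_1‖ = 5.1962, so q_1 = (0.1925, -0.7698, 0.1925, -0.5774).
q_1·a_2 = 0.1925·0 + (-0.7698)·2 + 0.1925·4 + (-0.5774)·2 = -1.9245.
u_2 = a_2 + 1.9245·q_1 = (0.3704, 0.5185, 4.3704, 0.8889).
‖u_2‖ = 4.5051, so q_2 = (0.0822, 0.1151, 0.9701, 0.1973).
q_1·a_3 = 0.1925·(-2) + (-0.7698)·(-3) + 0.1925·4 + (-0.5774)·(-1) = 3.2717; q_2·a_3 = 0.0822·(-2) + 0.1151·(-3) + 0.9701·4 + 0.1973·(-1) = 3.1733.
u_3 = a_3 − 3.2717·q_1 − 3.1733·q_2 = (-2.8905, -0.8467, 0.2920, 0.2628).
‖u_3‖ = 3.0375, so q_3 = (-0.9516, -0.2788, 0.0961, 0.0865).

Q = [[0.1925, 0.0822, -0.9516], [-0.7698, 0.1151, -0.2788], [0.1925, 0.9701, 0.0961], [-0.5774, 0.1973, 0.0865]], R = [[5.1962, -1.9245, 3.2717], [0.0000, 4.5051, 3.1733], [0.0000, 0.0000, 3.0375]]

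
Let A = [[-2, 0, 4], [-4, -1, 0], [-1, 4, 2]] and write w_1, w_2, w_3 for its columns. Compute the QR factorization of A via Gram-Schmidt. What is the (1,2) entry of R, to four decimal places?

e_1 = w_1/‖w_1‖ = (-2, -4, -1)/4.5826 = (-0.4364, -0.8729, -0.2182).
r_{12} = e_1·w_2 = 0.0000.

r_{12} = 0.0000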